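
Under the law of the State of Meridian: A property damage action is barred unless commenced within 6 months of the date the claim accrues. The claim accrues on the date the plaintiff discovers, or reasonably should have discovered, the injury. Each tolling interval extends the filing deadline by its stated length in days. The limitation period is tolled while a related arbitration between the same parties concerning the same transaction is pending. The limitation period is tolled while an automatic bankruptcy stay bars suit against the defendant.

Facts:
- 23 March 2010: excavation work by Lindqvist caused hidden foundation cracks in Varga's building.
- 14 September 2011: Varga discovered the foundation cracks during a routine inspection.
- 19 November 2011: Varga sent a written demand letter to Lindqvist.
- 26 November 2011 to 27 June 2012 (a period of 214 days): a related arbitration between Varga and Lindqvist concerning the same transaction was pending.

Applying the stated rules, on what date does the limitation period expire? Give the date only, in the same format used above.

14 October 2012

Under the discovery rule, the claim accrued on 14 September 2011, when Varga discovered the injury — not on the 23 March 2010 date of the underlying act.
The untolled deadline — 6 months after 14 September 2011 — is 14 March 2012.
The pending related arbitration from 26 November 2011 to 27 June 2012 tolled the period for 214 days, extending the deadline to 14 October 2012.
None of the other events listed affects the running of the period under the stated rules.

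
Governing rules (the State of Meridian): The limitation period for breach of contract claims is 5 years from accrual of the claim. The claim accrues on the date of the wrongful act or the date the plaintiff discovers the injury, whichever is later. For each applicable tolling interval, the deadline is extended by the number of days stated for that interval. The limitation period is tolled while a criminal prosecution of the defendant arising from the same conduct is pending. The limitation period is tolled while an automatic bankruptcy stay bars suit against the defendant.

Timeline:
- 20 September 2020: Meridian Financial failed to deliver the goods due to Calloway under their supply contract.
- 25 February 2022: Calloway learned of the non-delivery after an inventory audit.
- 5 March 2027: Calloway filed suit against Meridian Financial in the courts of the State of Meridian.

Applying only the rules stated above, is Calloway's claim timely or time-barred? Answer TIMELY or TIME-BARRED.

Taking the later of the act (20 September 2020) and discovery (25 February 2022), the claim accrued on 25 February 2022.
Adding the 5 years base period to 25 February 2022 gives a deadline of 25 February 2027, before any tolling.
Filing on 5 March 2027 missed the 25 February 2027 deadline — the action is time-barred.

TIME-BARRED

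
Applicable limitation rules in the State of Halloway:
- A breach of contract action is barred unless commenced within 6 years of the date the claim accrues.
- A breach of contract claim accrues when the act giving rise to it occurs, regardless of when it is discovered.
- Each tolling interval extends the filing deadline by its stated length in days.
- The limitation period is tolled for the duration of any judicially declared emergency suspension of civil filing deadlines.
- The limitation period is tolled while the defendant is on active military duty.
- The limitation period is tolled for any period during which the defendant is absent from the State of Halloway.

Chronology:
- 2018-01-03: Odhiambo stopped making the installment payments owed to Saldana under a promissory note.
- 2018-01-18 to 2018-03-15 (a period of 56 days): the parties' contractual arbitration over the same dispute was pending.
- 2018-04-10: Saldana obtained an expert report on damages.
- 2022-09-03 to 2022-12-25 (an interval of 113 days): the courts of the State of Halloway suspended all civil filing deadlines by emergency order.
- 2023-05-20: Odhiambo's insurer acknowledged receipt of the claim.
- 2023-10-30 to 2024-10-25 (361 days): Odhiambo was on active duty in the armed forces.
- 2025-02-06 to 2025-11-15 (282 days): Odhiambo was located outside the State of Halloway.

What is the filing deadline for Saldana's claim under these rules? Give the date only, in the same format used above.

2026-01-28

The claim accrued on 2018-01-03, the date of the act.
Adding the 6 years base period to 2018-01-03 gives a deadline of 2024-01-03, before any tolling.
The period was tolled for 113 days by the emergency suspension of filing deadlines (2022-09-03 to 2022-12-25), pushing the deadline to 2024-04-25.
Because the defendant's active military service ran from 2023-10-30 to 2024-10-25, the deadline is extended by 361 days to 2025-04-21.
Because the defendant's absence from the jurisdiction ran from 2025-02-06 to 2025-11-15, the deadline is extended by 282 days to 2026-01-28.
No stated provision tolls the period for a pending arbitration, so the interval from 2018-01-18 to 2018-03-15 has no effect on the deadline.
None of the other events listed affects the running of the period under the stated rules.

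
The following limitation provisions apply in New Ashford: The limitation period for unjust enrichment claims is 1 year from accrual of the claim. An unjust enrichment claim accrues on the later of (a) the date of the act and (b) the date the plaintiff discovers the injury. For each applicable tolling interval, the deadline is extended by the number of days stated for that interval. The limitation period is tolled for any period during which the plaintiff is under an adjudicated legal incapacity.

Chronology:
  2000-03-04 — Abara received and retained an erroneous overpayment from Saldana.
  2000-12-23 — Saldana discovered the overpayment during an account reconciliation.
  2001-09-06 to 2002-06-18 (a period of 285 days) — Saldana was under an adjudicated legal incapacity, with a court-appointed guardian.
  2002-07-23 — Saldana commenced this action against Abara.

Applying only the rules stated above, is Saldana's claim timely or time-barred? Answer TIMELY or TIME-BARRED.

TIMELY

The claim accrued on 2000-12-23 — the later of the 2000-03-04 act and the 2000-12-23 discovery.
The untolled deadline — 1 year after 2000-12-23 — is 2001-12-23.
Because the plaintiff's legal incapacity ran from 2001-09-06 to 2002-06-18, the deadline is extended by 285 days to 2002-10-04.
Saldana filed on 2002-07-23, before the 2002-10-04 deadline, so the action is timely.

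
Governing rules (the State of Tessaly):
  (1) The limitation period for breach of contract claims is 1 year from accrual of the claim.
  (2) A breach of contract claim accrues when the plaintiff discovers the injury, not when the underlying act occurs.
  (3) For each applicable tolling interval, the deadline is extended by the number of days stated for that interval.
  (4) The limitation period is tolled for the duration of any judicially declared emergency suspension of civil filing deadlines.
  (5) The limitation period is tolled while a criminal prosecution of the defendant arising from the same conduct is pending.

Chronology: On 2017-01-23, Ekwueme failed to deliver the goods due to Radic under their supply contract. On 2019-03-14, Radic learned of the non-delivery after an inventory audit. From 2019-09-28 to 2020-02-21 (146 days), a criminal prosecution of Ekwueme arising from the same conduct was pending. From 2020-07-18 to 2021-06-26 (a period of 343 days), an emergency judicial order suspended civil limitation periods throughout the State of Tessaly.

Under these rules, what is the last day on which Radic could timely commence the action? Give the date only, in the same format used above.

Accrual is tied to discovery, so the period began on 2019-03-14 rather than on 2017-01-23 when the act occurred.
1 year from 2019-03-14 is 2020-03-14.
The pending criminal prosecution from 2019-09-28 to 2020-02-21 tolled the period for 146 days, extending the deadline to 2020-08-07.
The period was tolled for 343 days by the emergency suspension of filing deadlines (2020-07-18 to 2021-06-26), pushing the deadline to 2021-07-16.

2021-07-16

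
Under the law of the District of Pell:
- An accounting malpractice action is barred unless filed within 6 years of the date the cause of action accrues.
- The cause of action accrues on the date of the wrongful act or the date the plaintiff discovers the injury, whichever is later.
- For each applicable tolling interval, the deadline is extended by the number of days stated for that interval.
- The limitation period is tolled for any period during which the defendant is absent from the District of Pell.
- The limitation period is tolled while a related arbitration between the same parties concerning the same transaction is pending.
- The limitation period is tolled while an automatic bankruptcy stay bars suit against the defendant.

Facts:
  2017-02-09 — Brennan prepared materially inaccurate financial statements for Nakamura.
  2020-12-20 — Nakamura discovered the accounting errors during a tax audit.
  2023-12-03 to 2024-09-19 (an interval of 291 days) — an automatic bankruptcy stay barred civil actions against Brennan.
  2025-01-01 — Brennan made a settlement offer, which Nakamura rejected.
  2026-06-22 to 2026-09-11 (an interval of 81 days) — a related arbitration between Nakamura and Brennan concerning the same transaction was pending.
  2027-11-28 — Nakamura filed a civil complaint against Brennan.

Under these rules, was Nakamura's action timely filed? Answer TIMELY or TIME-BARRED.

The claim accrued on 2020-12-20 — the later of the 2017-02-09 act and the 2020-12-20 discovery.
6 years from 2020-12-20 is 2026-12-20.
The period was tolled for 291 days by the automatic bankruptcy stay (2023-12-03 to 2024-09-19), pushing the deadline to 2027-10-07.
The pending related arbitration from 2026-06-22 to 2026-09-11 tolled the period for 81 days, extending the deadline to 2027-12-27.
Nothing else in the chronology tolls or restarts the period.
Filing on 2027-11-28 beat the 2027-12-27 deadline — the action is timely.

TIMELY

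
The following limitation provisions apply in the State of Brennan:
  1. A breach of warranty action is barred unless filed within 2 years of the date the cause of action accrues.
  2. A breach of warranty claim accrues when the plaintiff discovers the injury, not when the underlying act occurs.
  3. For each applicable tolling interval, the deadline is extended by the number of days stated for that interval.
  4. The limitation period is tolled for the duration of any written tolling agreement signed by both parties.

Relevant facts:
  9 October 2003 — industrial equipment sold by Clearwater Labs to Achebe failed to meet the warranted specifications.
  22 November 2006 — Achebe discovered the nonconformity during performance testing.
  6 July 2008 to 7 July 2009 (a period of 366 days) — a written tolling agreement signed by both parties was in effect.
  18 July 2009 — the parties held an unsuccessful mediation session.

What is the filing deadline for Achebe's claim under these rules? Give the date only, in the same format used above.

23 November 2009

Accrual is tied to discovery, so the period began on 22 November 2006 rather than on 9 October 2003 when the act occurred.
2 years from 22 November 2006 is 22 November 2008.
Because the written tolling agreement ran from 6 July 2008 to 7 July 2009, the deadline is extended by 366 days to 23 November 2009.
Nothing else in the chronology tolls or restarts the period.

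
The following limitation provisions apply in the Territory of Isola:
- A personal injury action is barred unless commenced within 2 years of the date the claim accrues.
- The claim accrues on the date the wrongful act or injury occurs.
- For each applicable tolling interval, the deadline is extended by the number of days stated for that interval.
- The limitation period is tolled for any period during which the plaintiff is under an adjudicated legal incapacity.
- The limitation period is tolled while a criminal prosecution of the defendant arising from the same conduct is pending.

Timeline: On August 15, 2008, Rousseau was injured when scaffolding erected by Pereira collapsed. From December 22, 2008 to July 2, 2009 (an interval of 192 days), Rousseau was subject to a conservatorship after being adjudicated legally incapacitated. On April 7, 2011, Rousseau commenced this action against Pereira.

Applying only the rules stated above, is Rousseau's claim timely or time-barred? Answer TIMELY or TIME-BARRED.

TIME-BARRED

The limitation period began to run on August 15, 2008.
The untolled deadline — 2 years after August 15, 2008 — is August 15, 2010.
Because the plaintiff's legal incapacity ran from December 22, 2008 to July 2, 2009, the deadline is extended by 192 days to February 23, 2011.
The April 7, 2011 filing falls after the February 23, 2011 deadline; the claim is time-barred.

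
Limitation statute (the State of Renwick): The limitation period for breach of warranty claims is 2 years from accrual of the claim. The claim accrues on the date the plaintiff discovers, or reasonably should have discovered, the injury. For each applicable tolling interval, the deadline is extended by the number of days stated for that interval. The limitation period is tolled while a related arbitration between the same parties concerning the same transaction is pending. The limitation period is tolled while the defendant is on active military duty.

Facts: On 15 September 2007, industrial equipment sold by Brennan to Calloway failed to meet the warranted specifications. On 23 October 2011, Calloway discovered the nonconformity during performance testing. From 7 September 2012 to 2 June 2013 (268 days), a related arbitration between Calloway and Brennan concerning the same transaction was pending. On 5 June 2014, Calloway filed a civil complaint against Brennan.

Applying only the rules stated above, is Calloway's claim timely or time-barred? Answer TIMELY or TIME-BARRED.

TIMELY

Under the discovery rule, the claim accrued on 23 October 2011, when Calloway discovered the injury — not on the 15 September 2007 date of the underlying act.
Adding the 2 years base period to 23 October 2011 gives a deadline of 23 October 2013, before any tolling.
Because the pending related arbitration ran from 7 September 2012 to 2 June 2013, the deadline is extended by 268 days to 18 July 2014.
The 5 June 2014 filing precedes the 18 July 2014 deadline; the claim is timely.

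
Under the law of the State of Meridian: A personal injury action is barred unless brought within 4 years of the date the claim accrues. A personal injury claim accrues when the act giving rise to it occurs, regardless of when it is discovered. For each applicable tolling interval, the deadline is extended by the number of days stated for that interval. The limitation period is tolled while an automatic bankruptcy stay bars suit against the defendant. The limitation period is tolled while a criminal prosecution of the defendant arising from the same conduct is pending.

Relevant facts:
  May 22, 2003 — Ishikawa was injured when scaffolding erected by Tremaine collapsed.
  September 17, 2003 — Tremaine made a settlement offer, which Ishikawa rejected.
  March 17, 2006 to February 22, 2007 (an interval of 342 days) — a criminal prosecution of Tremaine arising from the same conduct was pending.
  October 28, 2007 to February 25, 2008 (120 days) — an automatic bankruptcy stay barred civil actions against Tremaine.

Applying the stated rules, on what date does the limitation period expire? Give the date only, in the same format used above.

The claim accrued on May 22, 2003, the date of the act.
Adding the 4 years base period to May 22, 2003 gives a deadline of May 22, 2007, before any tolling.
The pending criminal prosecution from March 17, 2006 to February 22, 2007 tolled the period for 342 days, extending the deadline to April 28, 2008.
Because the automatic bankruptcy stay ran from October 28, 2007 to February 25, 2008, the deadline is extended by 120 days to August 26, 2008.
The other events in the timeline have no effect on the limitation period under the stated rules.

August 26, 2008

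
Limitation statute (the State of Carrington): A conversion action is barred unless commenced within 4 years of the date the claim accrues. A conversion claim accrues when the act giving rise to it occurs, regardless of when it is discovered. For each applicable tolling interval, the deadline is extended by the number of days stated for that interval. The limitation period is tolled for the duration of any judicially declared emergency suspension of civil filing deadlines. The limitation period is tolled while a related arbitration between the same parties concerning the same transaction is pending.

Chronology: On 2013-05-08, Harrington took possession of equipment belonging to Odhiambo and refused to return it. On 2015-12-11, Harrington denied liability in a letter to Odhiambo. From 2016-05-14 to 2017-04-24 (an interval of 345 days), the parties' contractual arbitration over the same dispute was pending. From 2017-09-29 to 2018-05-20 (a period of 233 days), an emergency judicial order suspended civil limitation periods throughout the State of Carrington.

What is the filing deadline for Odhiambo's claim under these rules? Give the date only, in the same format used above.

2018-12-07

The claim accrued on 2013-05-08, when the wrongful act occurred.
The untolled deadline — 4 years after 2013-05-08 — is 2017-05-08.
The period was tolled for 345 days by the pending related arbitration (2016-05-14 to 2017-04-24), pushing the deadline to 2018-04-18.
The emergency suspension of filing deadlines from 2017-09-29 to 2018-05-20 tolled the period for 233 days, extending the deadline to 2018-12-07.
The other events in the timeline have no effect on the limitation period under the stated rules.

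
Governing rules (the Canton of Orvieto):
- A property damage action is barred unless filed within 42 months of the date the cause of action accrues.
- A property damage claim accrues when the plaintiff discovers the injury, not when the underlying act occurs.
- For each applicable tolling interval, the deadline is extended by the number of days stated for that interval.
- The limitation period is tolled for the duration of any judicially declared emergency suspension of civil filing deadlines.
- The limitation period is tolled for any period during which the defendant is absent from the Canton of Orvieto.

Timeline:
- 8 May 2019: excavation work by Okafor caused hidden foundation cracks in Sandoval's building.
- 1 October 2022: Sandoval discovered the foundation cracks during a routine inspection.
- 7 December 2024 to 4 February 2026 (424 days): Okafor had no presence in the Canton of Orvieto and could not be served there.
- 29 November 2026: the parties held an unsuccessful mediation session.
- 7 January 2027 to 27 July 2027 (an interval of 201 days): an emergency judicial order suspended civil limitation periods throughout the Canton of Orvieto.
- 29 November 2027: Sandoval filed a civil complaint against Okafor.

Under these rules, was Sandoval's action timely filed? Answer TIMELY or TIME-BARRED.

Under the discovery rule, the claim accrued on 1 October 2022, when Sandoval discovered the injury — not on the 8 May 2019 date of the underlying act.
Adding the 42 months base period to 1 October 2022 gives a deadline of 1 April 2026, before any tolling.
The period was tolled for 424 days by the defendant's absence from the jurisdiction (7 December 2024 to 4 February 2026), pushing the deadline to 30 May 2027.
Because the emergency suspension of filing deadlines ran from 7 January 2027 to 27 July 2027, the deadline is extended by 201 days to 17 December 2027.
The other events in the timeline have no effect on the limitation period under the stated rules.
The 29 November 2027 filing precedes the 17 December 2027 deadline; the claim is timely.

TIMELY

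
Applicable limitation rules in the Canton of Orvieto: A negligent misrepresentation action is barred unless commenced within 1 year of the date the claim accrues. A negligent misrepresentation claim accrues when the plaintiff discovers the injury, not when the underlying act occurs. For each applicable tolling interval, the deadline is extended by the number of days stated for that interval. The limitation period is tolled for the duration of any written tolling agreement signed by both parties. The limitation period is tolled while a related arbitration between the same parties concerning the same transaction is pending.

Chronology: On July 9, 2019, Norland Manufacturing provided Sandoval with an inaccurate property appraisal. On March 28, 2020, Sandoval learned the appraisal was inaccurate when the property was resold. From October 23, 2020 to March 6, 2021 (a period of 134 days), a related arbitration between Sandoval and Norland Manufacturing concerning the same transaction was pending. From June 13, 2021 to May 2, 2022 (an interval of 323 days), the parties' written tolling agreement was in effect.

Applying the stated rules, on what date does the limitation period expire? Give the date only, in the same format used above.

June 28, 2022

Under the discovery rule, the claim accrued on March 28, 2020, when Sandoval discovered the injury — not on the July 9, 2019 date of the underlying act.
1 year from March 28, 2020 is March 28, 2021.
Because the pending related arbitration ran from October 23, 2020 to March 6, 2021, the deadline is extended by 134 days to August 9, 2021.
The period was tolled for 323 days by the written tolling agreement (June 13, 2021 to May 2, 2022), pushing the deadline to June 28, 2022.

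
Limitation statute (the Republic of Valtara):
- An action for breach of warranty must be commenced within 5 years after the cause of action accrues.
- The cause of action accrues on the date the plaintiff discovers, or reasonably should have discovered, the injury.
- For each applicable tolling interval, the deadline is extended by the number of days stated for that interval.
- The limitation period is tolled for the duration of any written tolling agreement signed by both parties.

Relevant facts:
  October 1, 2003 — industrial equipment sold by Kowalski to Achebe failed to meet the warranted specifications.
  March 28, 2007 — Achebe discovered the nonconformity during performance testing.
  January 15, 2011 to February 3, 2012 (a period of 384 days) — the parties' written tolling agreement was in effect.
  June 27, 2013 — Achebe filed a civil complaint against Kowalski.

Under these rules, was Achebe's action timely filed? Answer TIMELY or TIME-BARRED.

Under the discovery rule, the claim accrued on March 28, 2007, when Achebe discovered the injury — not on the October 1, 2003 date of the underlying act.
The untolled deadline — 5 years after March 28, 2007 — is March 28, 2012.
Because the written tolling agreement ran from January 15, 2011 to February 3, 2012, the deadline is extended by 384 days to April 16, 2013.
The June 27, 2013 filing falls after the April 16, 2013 deadline; the claim is time-barred.

TIME-BARRED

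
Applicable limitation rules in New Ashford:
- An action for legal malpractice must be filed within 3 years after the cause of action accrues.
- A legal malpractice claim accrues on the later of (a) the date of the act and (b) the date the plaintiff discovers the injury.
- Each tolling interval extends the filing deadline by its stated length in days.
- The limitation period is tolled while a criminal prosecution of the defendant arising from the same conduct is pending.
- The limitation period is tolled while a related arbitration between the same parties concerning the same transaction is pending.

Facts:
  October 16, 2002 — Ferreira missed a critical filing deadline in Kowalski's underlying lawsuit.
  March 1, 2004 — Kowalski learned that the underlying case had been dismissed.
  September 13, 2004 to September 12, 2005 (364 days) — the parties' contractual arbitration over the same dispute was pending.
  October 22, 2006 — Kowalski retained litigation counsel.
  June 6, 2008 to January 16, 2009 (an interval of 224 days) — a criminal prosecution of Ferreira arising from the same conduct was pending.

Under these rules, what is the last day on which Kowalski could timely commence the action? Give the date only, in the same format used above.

February 28, 2008

Because discovery on March 1, 2004 post-dates the October 16, 2002 act, accrual under the later-of rule falls on March 1, 2004.
3 years from March 1, 2004 is March 1, 2007.
The pending related arbitration from September 13, 2004 to September 12, 2005 tolled the period for 364 days, extending the deadline to February 28, 2008.
The pending criminal prosecution from June 6, 2008 to January 16, 2009 began after the period had already run on February 28, 2008, so it has no tolling effect.
None of the other events listed affects the running of the period under the stated rules.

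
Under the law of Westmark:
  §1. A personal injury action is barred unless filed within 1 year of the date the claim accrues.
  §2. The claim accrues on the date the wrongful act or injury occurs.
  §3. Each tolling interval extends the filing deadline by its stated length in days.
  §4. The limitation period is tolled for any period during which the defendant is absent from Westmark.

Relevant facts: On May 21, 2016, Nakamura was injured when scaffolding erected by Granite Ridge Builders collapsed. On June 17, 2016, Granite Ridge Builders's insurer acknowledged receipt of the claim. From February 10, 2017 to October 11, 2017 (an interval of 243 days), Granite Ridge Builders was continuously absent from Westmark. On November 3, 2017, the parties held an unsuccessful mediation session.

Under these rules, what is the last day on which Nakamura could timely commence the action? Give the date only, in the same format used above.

January 19, 2018

The claim accrued on May 21, 2016, the date of the act.
The untolled deadline — 1 year after May 21, 2016 — is May 21, 2017.
Because the defendant's absence from the jurisdiction ran from February 10, 2017 to October 11, 2017, the deadline is extended by 243 days to January 19, 2018.
None of the other events listed affects the running of the period under the stated rules.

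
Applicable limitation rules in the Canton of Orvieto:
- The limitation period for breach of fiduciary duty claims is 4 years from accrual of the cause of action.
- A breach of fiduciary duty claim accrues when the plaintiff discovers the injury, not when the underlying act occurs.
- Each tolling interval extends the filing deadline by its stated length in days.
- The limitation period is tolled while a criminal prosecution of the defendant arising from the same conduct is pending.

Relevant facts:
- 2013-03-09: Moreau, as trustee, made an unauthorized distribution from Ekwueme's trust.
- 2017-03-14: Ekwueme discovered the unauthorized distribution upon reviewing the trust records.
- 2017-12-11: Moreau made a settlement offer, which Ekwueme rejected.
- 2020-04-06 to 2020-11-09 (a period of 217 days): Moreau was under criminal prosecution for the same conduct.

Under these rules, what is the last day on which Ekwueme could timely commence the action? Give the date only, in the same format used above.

Under the discovery rule, the claim accrued on 2017-03-14, when Ekwueme discovered the injury — not on the 2013-03-09 date of the underlying act.
4 years from 2017-03-14 is 2021-03-14.
The pending criminal prosecution from 2020-04-06 to 2020-11-09 tolled the period for 217 days, extending the deadline to 2021-10-17.
None of the other events listed affects the running of the period under the stated rules.

2021-10-17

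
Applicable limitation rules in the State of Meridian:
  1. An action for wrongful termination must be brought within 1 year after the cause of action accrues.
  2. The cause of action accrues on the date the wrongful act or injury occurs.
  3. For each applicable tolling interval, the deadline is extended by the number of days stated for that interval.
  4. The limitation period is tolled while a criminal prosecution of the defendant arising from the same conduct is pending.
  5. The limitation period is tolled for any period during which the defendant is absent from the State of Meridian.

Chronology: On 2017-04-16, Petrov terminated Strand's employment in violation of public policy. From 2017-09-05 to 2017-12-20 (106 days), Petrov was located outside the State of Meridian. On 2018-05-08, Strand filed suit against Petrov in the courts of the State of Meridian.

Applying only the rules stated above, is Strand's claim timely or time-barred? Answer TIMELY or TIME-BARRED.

TIMELY

The limitation period began to run on 2017-04-16.
The untolled deadline — 1 year after 2017-04-16 — is 2018-04-16.
The period was tolled for 106 days by the defendant's absence from the jurisdiction (2017-09-05 to 2017-12-20), pushing the deadline to 2018-07-31.
Strand filed on 2018-05-08, before the 2018-07-31 deadline, so the action is timely.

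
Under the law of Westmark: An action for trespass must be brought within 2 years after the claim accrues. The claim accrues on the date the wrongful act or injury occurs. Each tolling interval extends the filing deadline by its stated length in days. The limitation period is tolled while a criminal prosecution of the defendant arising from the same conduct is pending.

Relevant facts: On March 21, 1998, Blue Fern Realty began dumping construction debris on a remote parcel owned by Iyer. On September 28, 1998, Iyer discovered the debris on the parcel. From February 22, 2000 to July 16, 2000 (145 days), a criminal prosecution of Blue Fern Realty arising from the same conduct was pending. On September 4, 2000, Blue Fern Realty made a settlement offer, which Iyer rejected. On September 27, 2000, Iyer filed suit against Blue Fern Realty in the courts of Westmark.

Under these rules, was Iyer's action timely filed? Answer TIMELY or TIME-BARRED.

The claim accrued on March 21, 1998, when the wrongful act occurred; under the stated occurrence rule the September 28, 1998 discovery does not delay accrual.
2 years from March 21, 1998 is March 21, 2000.
The period was tolled for 145 days by the pending criminal prosecution (February 22, 2000 to July 16, 2000), pushing the deadline to August 13, 2000.
None of the other events listed affects the running of the period under the stated rules.
Iyer filed on September 27, 2000, after the August 13, 2000 deadline, so the action is time-barred.

TIME-BARRED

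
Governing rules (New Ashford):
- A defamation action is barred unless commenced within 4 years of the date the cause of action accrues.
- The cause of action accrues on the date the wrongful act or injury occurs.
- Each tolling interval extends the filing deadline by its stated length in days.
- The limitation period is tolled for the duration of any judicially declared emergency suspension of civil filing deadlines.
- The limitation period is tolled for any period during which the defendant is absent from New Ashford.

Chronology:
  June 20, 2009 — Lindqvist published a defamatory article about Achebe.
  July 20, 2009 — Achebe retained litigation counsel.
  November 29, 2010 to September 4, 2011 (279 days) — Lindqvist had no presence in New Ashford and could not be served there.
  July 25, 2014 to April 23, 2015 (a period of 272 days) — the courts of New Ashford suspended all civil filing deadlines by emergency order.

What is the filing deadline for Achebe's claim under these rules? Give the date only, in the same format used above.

The claim accrued on June 20, 2009, when the wrongful act occurred.
The untolled deadline — 4 years after June 20, 2009 — is June 20, 2013.
The period was tolled for 279 days by the defendant's absence from the jurisdiction (November 29, 2010 to September 4, 2011), pushing the deadline to March 26, 2014.
By the time the emergency suspension of filing deadlines began on July 25, 2014, the limitation period had already expired on March 26, 2014; that interval cannot revive it.
None of the other events listed affects the running of the period under the stated rules.

March 26, 2014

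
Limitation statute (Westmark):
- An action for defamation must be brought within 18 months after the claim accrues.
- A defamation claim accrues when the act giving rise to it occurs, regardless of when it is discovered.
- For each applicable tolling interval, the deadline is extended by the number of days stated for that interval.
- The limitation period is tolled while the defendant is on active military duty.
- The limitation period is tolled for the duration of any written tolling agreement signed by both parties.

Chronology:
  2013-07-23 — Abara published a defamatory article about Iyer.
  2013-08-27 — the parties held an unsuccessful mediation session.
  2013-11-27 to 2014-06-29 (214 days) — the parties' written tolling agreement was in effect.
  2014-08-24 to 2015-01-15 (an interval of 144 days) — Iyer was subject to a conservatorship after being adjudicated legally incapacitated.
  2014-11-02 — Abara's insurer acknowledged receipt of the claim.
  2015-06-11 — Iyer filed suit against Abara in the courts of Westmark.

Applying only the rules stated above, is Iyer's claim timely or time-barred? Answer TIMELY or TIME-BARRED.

TIMELY

The claim accrued on 2013-07-23, the date of the act.
Adding the 18 months base period to 2013-07-23 gives a deadline of 2015-01-23, before any tolling.
Because the written tolling agreement ran from 2013-11-27 to 2014-06-29, the deadline is extended by 214 days to 2015-08-25.
The plaintiff's legal incapacity from 2014-08-24 to 2015-01-15 does not toll the period, because no stated rule makes the plaintiff's incapacity a tolling event.
The other events in the timeline have no effect on the limitation period under the stated rules.
The 2015-06-11 filing precedes the 2015-08-25 deadline; the claim is timely.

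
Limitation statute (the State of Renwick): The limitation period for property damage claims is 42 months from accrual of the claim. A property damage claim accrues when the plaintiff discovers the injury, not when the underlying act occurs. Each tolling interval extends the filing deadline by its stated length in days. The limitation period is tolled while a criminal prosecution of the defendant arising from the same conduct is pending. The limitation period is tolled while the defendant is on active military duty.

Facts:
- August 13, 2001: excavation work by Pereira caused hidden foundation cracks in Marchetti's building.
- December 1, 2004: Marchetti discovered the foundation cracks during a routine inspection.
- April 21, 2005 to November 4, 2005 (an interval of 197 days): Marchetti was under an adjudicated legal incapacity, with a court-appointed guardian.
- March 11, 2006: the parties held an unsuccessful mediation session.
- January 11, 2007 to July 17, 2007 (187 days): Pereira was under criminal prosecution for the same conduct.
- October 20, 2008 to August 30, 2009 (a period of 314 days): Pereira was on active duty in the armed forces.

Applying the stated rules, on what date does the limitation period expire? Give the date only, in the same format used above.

October 15, 2009

Under the discovery rule, the claim accrued on December 1, 2004, when Marchetti discovered the injury — not on the August 13, 2001 date of the underlying act.
The untolled deadline — 42 months after December 1, 2004 — is June 1, 2008.
Because the pending criminal prosecution ran from January 11, 2007 to July 17, 2007, the deadline is extended by 187 days to December 5, 2008.
Because the defendant's active military service ran from October 20, 2008 to August 30, 2009, the deadline is extended by 314 days to October 15, 2009.
Although the plaintiff's incapacity ran from April 21, 2005 to November 4, 2005, the stated rules do not make that a tolling event, so it is disregarded.
The other events in the timeline have no effect on the limitation period under the stated rules.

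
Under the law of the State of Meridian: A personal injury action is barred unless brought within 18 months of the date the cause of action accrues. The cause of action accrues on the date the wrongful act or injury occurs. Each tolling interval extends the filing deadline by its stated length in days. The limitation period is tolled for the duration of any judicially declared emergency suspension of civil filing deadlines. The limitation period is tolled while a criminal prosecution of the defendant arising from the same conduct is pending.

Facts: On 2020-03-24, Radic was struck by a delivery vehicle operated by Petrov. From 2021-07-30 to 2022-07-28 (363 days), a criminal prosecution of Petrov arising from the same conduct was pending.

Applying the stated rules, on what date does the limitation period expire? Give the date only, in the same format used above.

2022-09-22

The claim accrued on 2020-03-24, when the wrongful act occurred.
18 months from 2020-03-24 is 2021-09-24.
The period was tolled for 363 days by the pending criminal prosecution (2021-07-30 to 2022-07-28), pushing the deadline to 2022-09-22.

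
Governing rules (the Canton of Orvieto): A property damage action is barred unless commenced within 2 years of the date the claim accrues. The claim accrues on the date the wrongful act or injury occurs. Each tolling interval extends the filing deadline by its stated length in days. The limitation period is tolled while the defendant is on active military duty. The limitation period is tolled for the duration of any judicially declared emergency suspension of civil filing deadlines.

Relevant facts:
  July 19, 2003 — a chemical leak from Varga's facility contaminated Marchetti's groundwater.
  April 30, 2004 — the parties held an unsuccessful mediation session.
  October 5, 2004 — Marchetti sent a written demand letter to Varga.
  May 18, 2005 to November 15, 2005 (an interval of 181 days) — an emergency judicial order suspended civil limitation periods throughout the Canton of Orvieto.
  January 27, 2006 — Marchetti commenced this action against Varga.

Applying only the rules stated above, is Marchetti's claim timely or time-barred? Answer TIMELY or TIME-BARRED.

The claim accrued on July 19, 2003, when the wrongful act occurred.
The untolled deadline — 2 years after July 19, 2003 — is July 19, 2005.
The period was tolled for 181 days by the emergency suspension of filing deadlines (May 18, 2005 to November 15, 2005), pushing the deadline to January 16, 2006.
The other events in the timeline have no effect on the limitation period under the stated rules.
The January 27, 2006 filing falls after the January 16, 2006 deadline; the claim is time-barred.

TIME-BARRED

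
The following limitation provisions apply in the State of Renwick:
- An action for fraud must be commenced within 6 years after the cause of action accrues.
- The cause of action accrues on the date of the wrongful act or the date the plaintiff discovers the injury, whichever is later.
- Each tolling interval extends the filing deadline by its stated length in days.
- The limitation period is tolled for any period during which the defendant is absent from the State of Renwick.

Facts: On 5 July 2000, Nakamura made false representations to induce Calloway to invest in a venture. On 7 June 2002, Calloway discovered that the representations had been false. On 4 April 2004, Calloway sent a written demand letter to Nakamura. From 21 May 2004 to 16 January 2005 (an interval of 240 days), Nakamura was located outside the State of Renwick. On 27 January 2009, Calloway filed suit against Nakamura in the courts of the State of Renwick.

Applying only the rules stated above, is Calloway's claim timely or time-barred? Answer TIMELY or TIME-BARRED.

The claim accrued on 7 June 2002 — the later of the 5 July 2000 act and the 7 June 2002 discovery.
6 years from 7 June 2002 is 7 June 2008.
The period was tolled for 240 days by the defendant's absence from the jurisdiction (21 May 2004 to 16 January 2005), pushing the deadline to 2 February 2009.
None of the other events listed affects the running of the period under the stated rules.
Filing on 27 January 2009 beat the 2 February 2009 deadline — the action is timely.

TIMELY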